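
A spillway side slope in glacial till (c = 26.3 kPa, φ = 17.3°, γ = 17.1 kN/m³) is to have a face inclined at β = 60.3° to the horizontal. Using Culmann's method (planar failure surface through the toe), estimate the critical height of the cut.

H_c = 18.99 m

Culmann's analysis gives the critical failure plane at α_cr = (β + φ)/2 = (60.3 + 17.3)/2 = 38.8°, and the critical height
H_c = (4c/γ) · sinβ cosφ / [1 − cos(β − φ)]
    = (4·26.3/17.1) · sin60.3°·cos17.3° / [1 − cos(43.0°)]
    = 6.152 · 0.8686·0.9548 / [1 − 0.7314]
    = 6.152 · 0.8293 / 0.2686
    = 18.99 m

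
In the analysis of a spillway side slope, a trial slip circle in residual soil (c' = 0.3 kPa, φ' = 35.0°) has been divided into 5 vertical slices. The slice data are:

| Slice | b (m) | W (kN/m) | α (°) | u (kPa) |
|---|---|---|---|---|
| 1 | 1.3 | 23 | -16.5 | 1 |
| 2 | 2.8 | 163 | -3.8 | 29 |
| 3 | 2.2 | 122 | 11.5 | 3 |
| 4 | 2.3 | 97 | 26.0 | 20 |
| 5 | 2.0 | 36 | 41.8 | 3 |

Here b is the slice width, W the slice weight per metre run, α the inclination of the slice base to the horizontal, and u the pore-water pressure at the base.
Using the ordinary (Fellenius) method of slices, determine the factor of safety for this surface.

FS = 2.62

Ordinary method of slices: FS = Σ[c'·Δl_i + (W_i cosα_i − u_i·Δl_i)·tanφ'] / Σ W_i sinα_i, with Δl_i = b_i / cosα_i.
Slice 1: Δl = 1.3/cos(-16.5°) = 1.356 m; N'_1 = 23·cos(-16.5°) − 1·1.356 = 20.7; c'Δl = 0.41; W sinα = -6.5
Slice 2: Δl = 2.8/cos(-3.8°) = 2.806 m; N'_2 = 163·cos(-3.8°) − 29·2.806 = 81.3; c'Δl = 0.84; W sinα = -10.8
Slice 3: Δl = 2.2/cos11.5° = 2.245 m; N'_3 = 122·cos11.5° − 3·2.245 = 112.8; c'Δl = 0.67; W sinα = 24.3
Slice 4: Δl = 2.3/cos26.0° = 2.559 m; N'_4 = 97·cos26.0° − 20·2.559 = 36.0; c'Δl = 0.77; W sinα = 42.5
Slice 5: Δl = 2.0/cos41.8° = 2.683 m; N'_5 = 36·cos41.8° − 3·2.683 = 18.8; c'Δl = 0.80; W sinα = 24.0
Σc'Δl = 3.5 kN/m; ΣN' = 269.6 kN/m; ΣW sinα = 73.5 kN/m
Resisting = 3.5 + 269.6·tan35.0° = 3.5 + 188.8 = 192.2 kN/m
FS = 192.2 / 73.5 = 2.615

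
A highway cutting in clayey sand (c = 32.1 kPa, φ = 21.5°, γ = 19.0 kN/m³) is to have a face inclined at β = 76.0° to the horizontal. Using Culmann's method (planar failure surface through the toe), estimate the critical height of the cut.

H_c = 14.55 m

Culmann's analysis gives the critical failure plane at α_cr = (β + φ)/2 = (76.0 + 21.5)/2 = 48.8°, and the critical height
H_c = (4c/γ) · sinβ cosφ / [1 − cos(β − φ)]
    = (4·32.1/19.0) · sin76.0°·cos21.5° / [1 − cos(54.5°)]
    = 6.758 · 0.9703·0.9304 / [1 − 0.5807]
    = 6.758 · 0.9028 / 0.4193
    = 14.55 m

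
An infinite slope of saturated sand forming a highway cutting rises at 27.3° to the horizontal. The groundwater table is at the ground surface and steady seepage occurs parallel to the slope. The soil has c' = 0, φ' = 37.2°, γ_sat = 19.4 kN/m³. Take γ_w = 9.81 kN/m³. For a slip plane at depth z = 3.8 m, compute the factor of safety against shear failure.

FS = 0.73

With seepage parallel to the slope and the water table at the surface, the effective normal stress on the slip plane uses the buoyant unit weight γ' = γ_sat − γ_w while the driving shear stress uses γ_sat:
FS = [c' + γ' z cos²β tanφ'] / [γ_sat z sinβ cosβ]
(For c' = 0 this reduces to FS = (γ'/γ_sat)·tanφ'/tanβ.)
γ' = 19.4 − 9.81 = 9.59 kN/m³
Numerator = 0.0 + 9.59·3.8·cos²27.3°·tan37.2° = 0.0 + 9.59·3.8·0.7896·0.7590 = 21.842 kPa
Denominator = 19.4·3.8·sin27.3°·cos27.3° = 19.4·3.8·0.4586·0.8886 = 30.046 kPa
FS = 21.842 / 30.046 = 0.727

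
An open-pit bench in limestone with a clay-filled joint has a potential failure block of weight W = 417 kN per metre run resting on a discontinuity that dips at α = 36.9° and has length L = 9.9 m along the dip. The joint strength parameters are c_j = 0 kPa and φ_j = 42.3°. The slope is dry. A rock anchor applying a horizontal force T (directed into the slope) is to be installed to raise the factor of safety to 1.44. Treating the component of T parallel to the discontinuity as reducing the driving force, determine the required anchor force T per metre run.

T = 34 kN/m

Resolving forces along and normal to the sliding plane, with the horizontal anchor force T adding T·sinα to the effective normal force and T·cosα acting up the plane against the driving force:
FS = [c_jL + (W cosα + T sinα) tanφ_j] / [W sinα − T cosα]
Without the anchor: N' = 333.5 kN/m, driving T_d = 250.4 kN/m, resisting R = 0·9.9 + 333.5·tan42.3° = 303.4 kN/m, FS = 1.21.
Setting FS = 1.44 and solving for T:
1.44·(250.4 − T cos36.9°) = 303.4 + T sin36.9°·tan42.3°
T·(sin36.9°·tan42.3° + 1.44·cos36.9°) = 1.44·250.4 − 303.4
T·(0.6004·0.9099 + 1.44·0.7997) = 360.5 − 303.4 = 57.1
T·1.6979 = 57.1
T = 33.6 kN/m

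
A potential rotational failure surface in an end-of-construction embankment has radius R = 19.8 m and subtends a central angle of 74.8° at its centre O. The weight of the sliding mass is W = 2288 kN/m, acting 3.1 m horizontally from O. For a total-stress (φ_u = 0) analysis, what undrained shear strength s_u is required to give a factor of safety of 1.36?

s_u = 18.8 kPa

FS = s_u·L_a·R / (W·d), so s_u = FS·W·d / (L_a·R).
Arc length L_a = R·θ = 19.8·(74.8°·π/180) = 19.8·1.3055 = 25.85 m
s_u = 1.36·2288·3.1 / (25.85·19.8) = 9646.2 / 511.81 = 18.85 kPa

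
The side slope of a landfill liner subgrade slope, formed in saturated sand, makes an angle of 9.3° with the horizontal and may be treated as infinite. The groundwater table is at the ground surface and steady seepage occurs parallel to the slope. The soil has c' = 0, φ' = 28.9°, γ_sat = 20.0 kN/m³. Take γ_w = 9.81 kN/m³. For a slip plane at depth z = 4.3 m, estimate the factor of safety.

With seepage parallel to the slope and the water table at the surface, the effective normal stress on the slip plane uses the buoyant unit weight γ' = γ_sat − γ_w while the driving shear stress uses γ_sat:
FS = [c' + γ' z cos²β tanφ'] / [γ_sat z sinβ cosβ]
(For c' = 0 this reduces to FS = (γ'/γ_sat)·tanφ'/tanβ.)
γ' = 20.0 − 9.81 = 10.19 kN/m³
Numerator = 0.0 + 10.19·4.3·cos²9.3°·tan28.9° = 0.0 + 10.19·4.3·0.9739·0.5520 = 23.557 kPa
Denominator = 20.0·4.3·sin9.3°·cos9.3° = 20.0·4.3·0.1616·0.9869 = 13.715 kPa
FS = 23.557 / 13.715 = 1.718

FS = 1.72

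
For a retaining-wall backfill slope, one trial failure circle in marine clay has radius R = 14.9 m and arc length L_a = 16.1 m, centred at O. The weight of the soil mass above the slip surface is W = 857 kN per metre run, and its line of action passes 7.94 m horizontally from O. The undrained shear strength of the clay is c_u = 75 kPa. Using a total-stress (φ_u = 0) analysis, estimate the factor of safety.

Taking moments about the centre O, the resisting moment is provided by the undrained shear strength acting along the arc:
M_R = c_u·L_a·R = 75·16.10·14.9 = 17991.8 kN·m/m
M_D = W·d = 857·7.94 = 6804.6 kN·m/m
FS = M_R / M_D = 17991.8 / 6804.6 = 2.644

FS = 2.64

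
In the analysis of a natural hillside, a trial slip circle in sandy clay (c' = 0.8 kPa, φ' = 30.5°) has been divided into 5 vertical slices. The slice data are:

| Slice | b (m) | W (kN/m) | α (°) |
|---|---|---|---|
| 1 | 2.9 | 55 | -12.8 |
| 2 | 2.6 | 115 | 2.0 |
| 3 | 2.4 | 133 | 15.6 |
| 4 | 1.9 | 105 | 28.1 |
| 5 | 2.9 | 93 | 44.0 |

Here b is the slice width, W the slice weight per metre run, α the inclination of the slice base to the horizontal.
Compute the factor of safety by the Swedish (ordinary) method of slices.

FS = 1.98

Ordinary method of slices: FS = Σ[c'·Δl_i + (W_i cosα_i)·tanφ'] / Σ W_i sinα_i, with Δl_i = b_i / cosα_i.
Slice 1: Δl = 2.9/cos(-12.8°) = 2.974 m; N'_1 = 55·cos(-12.8°) = 53.6; c'Δl = 2.38; W sinα = -12.2
Slice 2: Δl = 2.6/cos2.0° = 2.602 m; N'_2 = 115·cos2.0° = 114.9; c'Δl = 2.08; W sinα = 4.0
Slice 3: Δl = 2.4/cos15.6° = 2.492 m; N'_3 = 133·cos15.6° = 128.1; c'Δl = 1.99; W sinα = 35.8
Slice 4: Δl = 1.9/cos28.1° = 2.154 m; N'_4 = 105·cos28.1° = 92.6; c'Δl = 1.72; W sinα = 49.5
Slice 5: Δl = 2.9/cos44.0° = 4.031 m; N'_5 = 93·cos44.0° = 66.9; c'Δl = 3.23; W sinα = 64.6
Σc'Δl = 11.4 kN/m; ΣN' = 456.2 kN/m; ΣW sinα = 141.7 kN/m
Resisting = 11.4 + 456.2·tan30.5° = 11.4 + 268.7 = 280.1 kN/m
FS = 280.1 / 141.7 = 1.977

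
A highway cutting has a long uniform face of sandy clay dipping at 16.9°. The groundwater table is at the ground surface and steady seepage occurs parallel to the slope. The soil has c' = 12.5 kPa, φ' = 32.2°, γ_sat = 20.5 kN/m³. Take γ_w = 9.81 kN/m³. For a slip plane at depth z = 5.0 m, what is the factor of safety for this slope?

FS = 1.52

With seepage parallel to the slope and the water table at the surface, the effective normal stress on the slip plane uses the buoyant unit weight γ' = γ_sat − γ_w while the driving shear stress uses γ_sat:
FS = [c' + γ' z cos²β tanφ'] / [γ_sat z sinβ cosβ]
γ' = 20.5 − 9.81 = 10.69 kN/m³
Numerator = 12.5 + 10.69·5.0·cos²16.9°·tan32.2° = 12.5 + 10.69·5.0·0.9155·0.6297 = 43.315 kPa
Denominator = 20.5·5.0·sin16.9°·cos16.9° = 20.5·5.0·0.2907·0.9568 = 28.510 kPa
FS = 43.315 / 28.510 = 1.519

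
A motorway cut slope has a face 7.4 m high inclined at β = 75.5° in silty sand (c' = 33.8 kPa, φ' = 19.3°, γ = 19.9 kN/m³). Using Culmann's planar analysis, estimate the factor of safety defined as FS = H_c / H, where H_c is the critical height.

H_c = (4c'/γ) · sinβ cosφ' / [1 − cos(β − φ')]
    = (4·33.8/19.9) · sin75.5°·cos19.3° / [1 − cos56.2°]
    = 6.794 · 0.9137 / 0.4437 = 13.99 m
FS = H_c / H = 13.99 / 7.4 = 1.891

FS = 1.89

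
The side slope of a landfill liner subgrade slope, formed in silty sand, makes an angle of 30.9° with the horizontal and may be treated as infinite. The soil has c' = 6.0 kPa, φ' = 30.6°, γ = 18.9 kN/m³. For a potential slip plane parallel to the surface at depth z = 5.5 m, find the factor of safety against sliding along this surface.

FS = 1.12

For an infinite slope with a slip plane parallel to the surface (no pore pressure): FS = [c' + γz cos²β tanφ'] / [γz sinβ cosβ].
γz = 18.9·5.5 = 103.95 kN/m²
Numerator = 6.0 + 103.95·cos²30.9°·tan30.6° = 6.0 + 103.95·0.7363·0.5914 = 51.263 kPa
Denominator = 103.95·sin30.9°·cos30.9° = 103.95·0.5135·0.8581 = 45.806 kPa
FS = 51.263 / 45.806 = 1.119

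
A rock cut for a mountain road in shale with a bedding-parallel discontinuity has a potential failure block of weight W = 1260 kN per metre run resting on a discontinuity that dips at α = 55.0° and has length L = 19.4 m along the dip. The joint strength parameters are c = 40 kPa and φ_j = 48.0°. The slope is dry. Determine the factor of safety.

Resolving the block weight along and normal to the plane and applying the Mohr–Coulomb strength on the joint:
N' = W cosα = 1260·cos55.0° = 722.7 kN/m
Driving force T = W sinα = 1260·sin55.0° = 1032.1 kN/m
Resisting force R = c·L + N'·tanφ_j = 40·19.4 + 722.7·tan48.0° = 776.0 + 802.6 = 1578.6 kN/m
FS = R / T = 1578.6 / 1032.1 = 1.530

FS = 1.53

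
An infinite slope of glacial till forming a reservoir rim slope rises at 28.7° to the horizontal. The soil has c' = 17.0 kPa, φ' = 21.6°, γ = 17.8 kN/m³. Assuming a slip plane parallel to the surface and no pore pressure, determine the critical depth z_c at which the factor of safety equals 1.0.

z_c = 8.19 m

Setting FS = 1.00 in FS = [c' + γz cos²β tanφ'] / [γz sinβ cosβ] and solving for z:
z = c' / [γ cosβ (FS·sinβ − cosβ·tanφ')]
  = 17.0 / [17.8·cos28.7°·(1.00·sin28.7° − cos28.7°·tan21.6°)]
  = 17.0 / [17.8·0.8771·(1.00·0.4802 − 0.8771·0.3959)]
  = 17.0 / 2.0756 = 8.191 m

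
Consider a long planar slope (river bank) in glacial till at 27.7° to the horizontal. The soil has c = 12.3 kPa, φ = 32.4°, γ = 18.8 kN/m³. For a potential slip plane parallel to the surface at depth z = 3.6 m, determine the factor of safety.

For an infinite slope with a slip plane parallel to the surface (no pore pressure): FS = [c + γz cos²β tanφ] / [γz sinβ cosβ].
γz = 18.8·3.6 = 67.68 kN/m²
Numerator = 12.3 + 67.68·cos²27.7°·tan32.4° = 12.3 + 67.68·0.7839·0.6346 = 45.970 kPa
Denominator = 67.68·sin27.7°·cos27.7° = 67.68·0.4648·0.8854 = 27.855 kPa
FS = 45.970 / 27.855 = 1.650

FS = 1.65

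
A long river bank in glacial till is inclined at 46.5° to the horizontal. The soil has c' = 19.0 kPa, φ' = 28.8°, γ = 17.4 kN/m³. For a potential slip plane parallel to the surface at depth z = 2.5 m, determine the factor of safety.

For an infinite slope with a slip plane parallel to the surface (no pore pressure): FS = [c' + γz cos²β tanφ'] / [γz sinβ cosβ].
γz = 17.4·2.5 = 43.50 kN/m²
Numerator = 19.0 + 43.50·cos²46.5°·tan28.8° = 19.0 + 43.50·0.4738·0.5498 = 30.331 kPa
Denominator = 43.50·sin46.5°·cos46.5° = 43.50·0.7254·0.6884 = 21.720 kPa
FS = 30.331 / 21.720 = 1.396

FS = 1.40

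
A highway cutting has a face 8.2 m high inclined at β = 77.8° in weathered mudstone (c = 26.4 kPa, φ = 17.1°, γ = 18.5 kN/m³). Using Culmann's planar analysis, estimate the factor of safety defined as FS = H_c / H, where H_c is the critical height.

FS = 1.27

H_c = (4c/γ) · sinβ cosφ / [1 − cos(β − φ)]
    = (4·26.4/18.5) · sin77.8°·cos17.1° / [1 − cos60.7°]
    = 5.708 · 0.9342 / 0.5106 = 10.44 m
FS = H_c / H = 10.44 / 8.2 = 1.274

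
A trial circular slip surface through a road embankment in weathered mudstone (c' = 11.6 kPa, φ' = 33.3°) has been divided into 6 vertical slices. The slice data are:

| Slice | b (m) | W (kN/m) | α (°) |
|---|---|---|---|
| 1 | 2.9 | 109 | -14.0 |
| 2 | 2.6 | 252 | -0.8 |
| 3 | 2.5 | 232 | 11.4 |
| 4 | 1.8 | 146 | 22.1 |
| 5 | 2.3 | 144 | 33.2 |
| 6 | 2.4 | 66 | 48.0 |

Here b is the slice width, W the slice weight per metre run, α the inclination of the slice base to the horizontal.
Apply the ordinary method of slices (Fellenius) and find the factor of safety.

FS = 3.88

Ordinary method of slices: FS = Σ[c'·Δl_i + (W_i cosα_i)·tanφ'] / Σ W_i sinα_i, with Δl_i = b_i / cosα_i.
Slice 1: Δl = 2.9/cos(-14.0°) = 2.989 m; N'_1 = 109·cos(-14.0°) = 105.8; c'Δl = 34.67; W sinα = -26.4
Slice 2: Δl = 2.6/cos(-0.8°) = 2.600 m; N'_2 = 252·cos(-0.8°) = 252.0; c'Δl = 30.16; W sinα = -3.5
Slice 3: Δl = 2.5/cos11.4° = 2.550 m; N'_3 = 232·cos11.4° = 227.4; c'Δl = 29.58; W sinα = 45.9
Slice 4: Δl = 1.8/cos22.1° = 1.943 m; N'_4 = 146·cos22.1° = 135.3; c'Δl = 22.54; W sinα = 54.9
Slice 5: Δl = 2.3/cos33.2° = 2.749 m; N'_5 = 144·cos33.2° = 120.5; c'Δl = 31.88; W sinα = 78.8
Slice 6: Δl = 2.4/cos48.0° = 3.587 m; N'_6 = 66·cos48.0° = 44.2; c'Δl = 41.61; W sinα = 49.0
Σc'Δl = 190.4 kN/m; ΣN' = 885.1 kN/m; ΣW sinα = 198.8 kN/m
Resisting = 190.4 + 885.1·tan33.3° = 190.4 + 581.4 = 771.8 kN/m
FS = 771.8 / 198.8 = 3.883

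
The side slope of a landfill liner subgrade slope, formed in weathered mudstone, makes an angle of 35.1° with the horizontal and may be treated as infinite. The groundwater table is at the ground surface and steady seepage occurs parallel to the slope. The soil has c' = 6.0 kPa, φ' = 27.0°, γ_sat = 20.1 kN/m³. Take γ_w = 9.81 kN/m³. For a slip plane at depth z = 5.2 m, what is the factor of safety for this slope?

FS = 0.49

With seepage parallel to the slope and the water table at the surface, the effective normal stress on the slip plane uses the buoyant unit weight γ' = γ_sat − γ_w while the driving shear stress uses γ_sat:
FS = [c' + γ' z cos²β tanφ'] / [γ_sat z sinβ cosβ]
γ' = 20.1 − 9.81 = 10.29 kN/m³
Numerator = 6.0 + 10.29·5.2·cos²35.1°·tan27.0° = 6.0 + 10.29·5.2·0.6694·0.5095 = 24.249 kPa
Denominator = 20.1·5.2·sin35.1°·cos35.1° = 20.1·5.2·0.5750·0.8181 = 49.170 kPa
FS = 24.249 / 49.170 = 0.493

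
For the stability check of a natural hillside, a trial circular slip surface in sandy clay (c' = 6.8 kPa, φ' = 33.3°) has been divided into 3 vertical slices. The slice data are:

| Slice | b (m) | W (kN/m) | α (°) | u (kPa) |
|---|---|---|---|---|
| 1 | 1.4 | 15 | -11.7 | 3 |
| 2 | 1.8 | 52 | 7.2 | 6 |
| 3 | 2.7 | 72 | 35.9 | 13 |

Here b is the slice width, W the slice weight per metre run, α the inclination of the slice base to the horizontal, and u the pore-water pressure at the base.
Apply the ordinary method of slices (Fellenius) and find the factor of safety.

Ordinary method of slices: FS = Σ[c'·Δl_i + (W_i cosα_i − u_i·Δl_i)·tanφ'] / Σ W_i sinα_i, with Δl_i = b_i / cosα_i.
Slice 1: Δl = 1.4/cos(-11.7°) = 1.430 m; N'_1 = 15·cos(-11.7°) − 3·1.430 = 10.4; c'Δl = 9.72; W sinα = -3.0
Slice 2: Δl = 1.8/cos7.2° = 1.814 m; N'_2 = 52·cos7.2° − 6·1.814 = 40.7; c'Δl = 12.34; W sinα = 6.5
Slice 3: Δl = 2.7/cos35.9° = 3.333 m; N'_3 = 72·cos35.9° − 13·3.333 = 15.0; c'Δl = 22.67; W sinα = 42.2
Σc'Δl = 44.7 kN/m; ΣN' = 66.1 kN/m; ΣW sinα = 45.7 kN/m
Resisting = 44.7 + 66.1·tan33.3° = 44.7 + 43.4 = 88.1 kN/m
FS = 88.1 / 45.7 = 1.929

FS = 1.93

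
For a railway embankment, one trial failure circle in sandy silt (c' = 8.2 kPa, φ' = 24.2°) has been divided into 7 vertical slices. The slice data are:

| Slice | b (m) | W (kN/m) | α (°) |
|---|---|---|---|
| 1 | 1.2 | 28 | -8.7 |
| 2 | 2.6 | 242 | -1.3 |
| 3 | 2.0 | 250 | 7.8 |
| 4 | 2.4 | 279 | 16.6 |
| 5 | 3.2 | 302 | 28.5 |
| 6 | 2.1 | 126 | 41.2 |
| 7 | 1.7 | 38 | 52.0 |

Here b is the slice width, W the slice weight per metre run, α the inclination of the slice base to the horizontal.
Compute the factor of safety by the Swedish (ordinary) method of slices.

FS = 1.85

Ordinary method of slices: FS = Σ[c'·Δl_i + (W_i cosα_i)·tanφ'] / Σ W_i sinα_i, with Δl_i = b_i / cosα_i.
Slice 1: Δl = 1.2/cos(-8.7°) = 1.214 m; N'_1 = 28·cos(-8.7°) = 27.7; c'Δl = 9.95; W sinα = -4.2
Slice 2: Δl = 2.6/cos(-1.3°) = 2.601 m; N'_2 = 242·cos(-1.3°) = 241.9; c'Δl = 21.33; W sinα = -5.5
Slice 3: Δl = 2.0/cos7.8° = 2.019 m; N'_3 = 250·cos7.8° = 247.7; c'Δl = 16.55; W sinα = 33.9
Slice 4: Δl = 2.4/cos16.6° = 2.504 m; N'_4 = 279·cos16.6° = 267.4; c'Δl = 20.54; W sinα = 79.7
Slice 5: Δl = 3.2/cos28.5° = 3.641 m; N'_5 = 302·cos28.5° = 265.4; c'Δl = 29.86; W sinα = 144.1
Slice 6: Δl = 2.1/cos41.2° = 2.791 m; N'_6 = 126·cos41.2° = 94.8; c'Δl = 22.89; W sinα = 83.0
Slice 7: Δl = 1.7/cos52.0° = 2.761 m; N'_7 = 38·cos52.0° = 23.4; c'Δl = 22.64; W sinα = 29.9
Σc'Δl = 143.8 kN/m; ΣN' = 1168.3 kN/m; ΣW sinα = 361.0 kN/m
Resisting = 143.8 + 1168.3·tan24.2° = 143.8 + 525.0 = 668.8 kN/m
FS = 668.8 / 361.0 = 1.853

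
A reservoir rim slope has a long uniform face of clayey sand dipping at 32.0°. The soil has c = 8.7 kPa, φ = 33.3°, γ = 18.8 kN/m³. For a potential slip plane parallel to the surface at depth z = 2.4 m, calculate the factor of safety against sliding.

For an infinite slope with a slip plane parallel to the surface (no pore pressure): FS = [c + γz cos²β tanφ] / [γz sinβ cosβ].
γz = 18.8·2.4 = 45.12 kN/m²
Numerator = 8.7 + 45.12·cos²32.0°·tan33.3° = 8.7 + 45.12·0.7192·0.6569 = 30.015 kPa
Denominator = 45.12·sin32.0°·cos32.0° = 45.12·0.5299·0.8480 = 20.277 kPa
FS = 30.015 / 20.277 = 1.480

FS = 1.48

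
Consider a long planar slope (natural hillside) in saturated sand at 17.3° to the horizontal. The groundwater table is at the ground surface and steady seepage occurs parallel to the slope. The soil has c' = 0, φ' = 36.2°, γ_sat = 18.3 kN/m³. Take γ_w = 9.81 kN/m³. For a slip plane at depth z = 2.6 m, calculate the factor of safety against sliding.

FS = 1.09

With seepage parallel to the slope and the water table at the surface, the effective normal stress on the slip plane uses the buoyant unit weight γ' = γ_sat − γ_w while the driving shear stress uses γ_sat:
FS = [c' + γ' z cos²β tanφ'] / [γ_sat z sinβ cosβ]
(For c' = 0 this reduces to FS = (γ'/γ_sat)·tanφ'/tanβ.)
γ' = 18.3 − 9.81 = 8.49 kN/m³
Numerator = 0.0 + 8.49·2.6·cos²17.3°·tan36.2° = 0.0 + 8.49·2.6·0.9116·0.7319 = 14.727 kPa
Denominator = 18.3·2.6·sin17.3°·cos17.3° = 18.3·2.6·0.2974·0.9548 = 13.509 kPa
FS = 14.727 / 13.509 = 1.090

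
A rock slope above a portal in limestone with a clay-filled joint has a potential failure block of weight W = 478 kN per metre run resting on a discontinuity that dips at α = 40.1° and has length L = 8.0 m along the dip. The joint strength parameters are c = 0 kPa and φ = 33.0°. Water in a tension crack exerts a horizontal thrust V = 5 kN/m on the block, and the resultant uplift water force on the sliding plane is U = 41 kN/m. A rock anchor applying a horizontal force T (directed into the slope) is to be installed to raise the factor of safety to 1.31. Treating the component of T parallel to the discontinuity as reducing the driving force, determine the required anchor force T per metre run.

T = 141 kN/m

Resolving forces along and normal to the sliding plane, with the horizontal anchor force T adding T·sinα to the effective normal force and T·cosα acting up the plane against the driving force:
FS = [cL + (W cosα − U − V sinα + T sinα) tanφ] / [W sinα + V cosα − T cosα]
Without the anchor: N' = 321.4 kN/m, driving T_d = 311.7 kN/m, resisting R = 0·8.0 + 321.4·tan33.0° = 208.7 kN/m, FS = 0.67.
Setting FS = 1.31 and solving for T:
1.31·(311.7 − T cos40.1°) = 208.7 + T sin40.1°·tan33.0°
T·(sin40.1°·tan33.0° + 1.31·cos40.1°) = 1.31·311.7 − 208.7
T·(0.6441·0.6494 + 1.31·0.7649) = 408.3 − 208.7 = 199.6
T·1.4203 = 199.6
T = 140.5 kN/m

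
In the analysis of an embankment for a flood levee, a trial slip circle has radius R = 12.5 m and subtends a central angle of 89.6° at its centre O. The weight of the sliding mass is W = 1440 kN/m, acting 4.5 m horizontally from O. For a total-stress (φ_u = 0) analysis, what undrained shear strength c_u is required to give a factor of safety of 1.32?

c_u = 35.0 kPa

FS = c_u·L_a·R / (W·d), so c_u = FS·W·d / (L_a·R).
Arc length L_a = R·θ = 12.5·(89.6°·π/180) = 12.5·1.5638 = 19.55 m
c_u = 1.32·1440·4.5 / (19.55·12.5) = 8553.6 / 244.35 = 35.01 kPa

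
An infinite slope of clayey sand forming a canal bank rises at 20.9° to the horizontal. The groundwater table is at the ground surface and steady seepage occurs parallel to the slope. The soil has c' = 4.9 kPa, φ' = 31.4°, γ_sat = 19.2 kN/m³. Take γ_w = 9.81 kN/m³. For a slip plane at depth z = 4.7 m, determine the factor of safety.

With seepage parallel to the slope and the water table at the surface, the effective normal stress on the slip plane uses the buoyant unit weight γ' = γ_sat − γ_w while the driving shear stress uses γ_sat:
FS = [c' + γ' z cos²β tanφ'] / [γ_sat z sinβ cosβ]
γ' = 19.2 − 9.81 = 9.39 kN/m³
Numerator = 4.9 + 9.39·4.7·cos²20.9°·tan31.4° = 4.9 + 9.39·4.7·0.8727·0.6104 = 28.411 kPa
Denominator = 19.2·4.7·sin20.9°·cos20.9° = 19.2·4.7·0.3567·0.9342 = 30.074 kPa
FS = 28.411 / 30.074 = 0.945

FS = 0.94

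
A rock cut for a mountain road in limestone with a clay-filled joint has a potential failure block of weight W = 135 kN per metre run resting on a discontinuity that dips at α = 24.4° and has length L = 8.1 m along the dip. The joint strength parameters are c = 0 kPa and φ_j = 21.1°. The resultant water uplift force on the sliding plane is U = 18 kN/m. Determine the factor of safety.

Resolving the block weight along and normal to the plane and applying the Mohr–Coulomb strength on the joint:
N' = W cosα − U = 135·cos24.4° − 18 = 104.9 kN/m
Driving force T = W sinα = 135·sin24.4° = 55.8 kN/m
Resisting force R = c·L + N'·tanφ_j = 0·8.1 + 104.9·tan21.1° = 0.0 + 40.5 = 40.5 kN/m
FS = R / T = 40.5 / 55.8 = 0.726

FS = 0.73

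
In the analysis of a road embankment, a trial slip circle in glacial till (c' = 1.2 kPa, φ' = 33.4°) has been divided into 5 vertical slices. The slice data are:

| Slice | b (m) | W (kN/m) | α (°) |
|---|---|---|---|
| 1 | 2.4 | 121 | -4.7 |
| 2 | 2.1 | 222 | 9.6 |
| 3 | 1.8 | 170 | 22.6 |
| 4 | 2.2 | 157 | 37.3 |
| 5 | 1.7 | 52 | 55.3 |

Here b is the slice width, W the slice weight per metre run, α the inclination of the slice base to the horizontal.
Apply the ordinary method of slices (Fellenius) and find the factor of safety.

Ordinary method of slices: FS = Σ[c'·Δl_i + (W_i cosα_i)·tanφ'] / Σ W_i sinα_i, with Δl_i = b_i / cosα_i.
Slice 1: Δl = 2.4/cos(-4.7°) = 2.408 m; N'_1 = 121·cos(-4.7°) = 120.6; c'Δl = 2.89; W sinα = -9.9
Slice 2: Δl = 2.1/cos9.6° = 2.130 m; N'_2 = 222·cos9.6° = 218.9; c'Δl = 2.56; W sinα = 37.0
Slice 3: Δl = 1.8/cos22.6° = 1.950 m; N'_3 = 170·cos22.6° = 156.9; c'Δl = 2.34; W sinα = 65.3
Slice 4: Δl = 2.2/cos37.3° = 2.766 m; N'_4 = 157·cos37.3° = 124.9; c'Δl = 3.32; W sinα = 95.1
Slice 5: Δl = 1.7/cos55.3° = 2.986 m; N'_5 = 52·cos55.3° = 29.6; c'Δl = 3.58; W sinα = 42.8
Σc'Δl = 14.7 kN/m; ΣN' = 650.9 kN/m; ΣW sinα = 230.3 kN/m
Resisting = 14.7 + 650.9·tan33.4° = 14.7 + 429.2 = 443.9 kN/m
FS = 443.9 / 230.3 = 1.927

FS = 1.93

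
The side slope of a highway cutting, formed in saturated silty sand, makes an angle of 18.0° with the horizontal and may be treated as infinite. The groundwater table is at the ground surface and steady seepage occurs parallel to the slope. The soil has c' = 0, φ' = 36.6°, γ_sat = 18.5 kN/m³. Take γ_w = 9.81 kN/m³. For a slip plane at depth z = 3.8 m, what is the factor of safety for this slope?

FS = 1.07

With seepage parallel to the slope and the water table at the surface, the effective normal stress on the slip plane uses the buoyant unit weight γ' = γ_sat − γ_w while the driving shear stress uses γ_sat:
FS = [c' + γ' z cos²β tanφ'] / [γ_sat z sinβ cosβ]
(For c' = 0 this reduces to FS = (γ'/γ_sat)·tanφ'/tanβ.)
γ' = 18.5 − 9.81 = 8.69 kN/m³
Numerator = 0.0 + 8.69·3.8·cos²18.0°·tan36.6° = 0.0 + 8.69·3.8·0.9045·0.7427 = 22.182 kPa
Denominator = 18.5·3.8·sin18.0°·cos18.0° = 18.5·3.8·0.3090·0.9511 = 20.661 kPa
FS = 22.182 / 20.661 = 1.074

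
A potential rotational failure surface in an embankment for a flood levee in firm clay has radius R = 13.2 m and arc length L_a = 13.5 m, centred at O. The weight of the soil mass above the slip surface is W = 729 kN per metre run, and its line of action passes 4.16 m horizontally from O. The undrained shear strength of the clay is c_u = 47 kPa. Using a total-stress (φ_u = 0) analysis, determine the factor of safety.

Taking moments about the centre O, the resisting moment is provided by the undrained shear strength acting along the arc:
M_R = c_u·L_a·R = 47·13.50·13.2 = 8375.4 kN·m/m
M_D = W·d = 729·4.16 = 3032.6 kN·m/m
FS = M_R / M_D = 8375.4 / 3032.6 = 2.762

FS = 2.76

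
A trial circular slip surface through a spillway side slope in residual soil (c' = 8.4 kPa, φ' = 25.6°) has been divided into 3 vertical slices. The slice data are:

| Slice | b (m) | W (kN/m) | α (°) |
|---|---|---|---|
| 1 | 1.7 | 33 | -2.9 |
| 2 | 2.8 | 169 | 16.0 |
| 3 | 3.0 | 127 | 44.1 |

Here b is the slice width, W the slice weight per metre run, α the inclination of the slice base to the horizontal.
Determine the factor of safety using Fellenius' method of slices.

FS = 1.58

Ordinary method of slices: FS = Σ[c'·Δl_i + (W_i cosα_i)·tanφ'] / Σ W_i sinα_i, with Δl_i = b_i / cosα_i.
Slice 1: Δl = 1.7/cos(-2.9°) = 1.702 m; N'_1 = 33·cos(-2.9°) = 33.0; c'Δl = 14.30; W sinα = -1.7
Slice 2: Δl = 2.8/cos16.0° = 2.913 m; N'_2 = 169·cos16.0° = 162.5; c'Δl = 24.47; W sinα = 46.6
Slice 3: Δl = 3.0/cos44.1° = 4.178 m; N'_3 = 127·cos44.1° = 91.2; c'Δl = 35.09; W sinα = 88.4
Σc'Δl = 73.9 kN/m; ΣN' = 286.6 kN/m; ΣW sinα = 133.3 kN/m
Resisting = 73.9 + 286.6·tan25.6° = 73.9 + 137.3 = 211.2 kN/m
FS = 211.2 / 133.3 = 1.584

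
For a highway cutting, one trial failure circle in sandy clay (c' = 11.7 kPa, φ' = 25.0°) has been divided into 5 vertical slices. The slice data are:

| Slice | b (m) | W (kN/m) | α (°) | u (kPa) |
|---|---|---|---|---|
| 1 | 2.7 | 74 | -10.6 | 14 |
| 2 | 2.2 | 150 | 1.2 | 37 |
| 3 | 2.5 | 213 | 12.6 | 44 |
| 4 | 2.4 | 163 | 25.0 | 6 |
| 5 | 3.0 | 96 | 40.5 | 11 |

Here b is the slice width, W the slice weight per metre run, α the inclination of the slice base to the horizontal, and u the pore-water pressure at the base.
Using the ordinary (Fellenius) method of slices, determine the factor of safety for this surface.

FS = 1.99

Ordinary method of slices: FS = Σ[c'·Δl_i + (W_i cosα_i − u_i·Δl_i)·tanφ'] / Σ W_i sinα_i, with Δl_i = b_i / cosα_i.
Slice 1: Δl = 2.7/cos(-10.6°) = 2.747 m; N'_1 = 74·cos(-10.6°) − 14·2.747 = 34.3; c'Δl = 32.14; W sinα = -13.6
Slice 2: Δl = 2.2/cos1.2° = 2.200 m; N'_2 = 150·cos1.2° − 37·2.200 = 68.5; c'Δl = 25.75; W sinα = 3.1
Slice 3: Δl = 2.5/cos12.6° = 2.562 m; N'_3 = 213·cos12.6° − 44·2.562 = 95.2; c'Δl = 29.97; W sinα = 46.5
Slice 4: Δl = 2.4/cos25.0° = 2.648 m; N'_4 = 163·cos25.0° − 6·2.648 = 131.8; c'Δl = 30.98; W sinα = 68.9
Slice 5: Δl = 3.0/cos40.5° = 3.945 m; N'_5 = 96·cos40.5° − 11·3.945 = 29.6; c'Δl = 46.16; W sinα = 62.3
Σc'Δl = 165.0 kN/m; ΣN' = 359.4 kN/m; ΣW sinα = 167.2 kN/m
Resisting = 165.0 + 359.4·tan25.0° = 165.0 + 167.6 = 332.6 kN/m
FS = 332.6 / 167.2 = 1.989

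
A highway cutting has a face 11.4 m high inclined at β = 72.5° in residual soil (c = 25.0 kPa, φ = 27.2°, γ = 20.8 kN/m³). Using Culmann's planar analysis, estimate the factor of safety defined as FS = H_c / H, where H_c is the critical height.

H_c = (4c/γ) · sinβ cosφ / [1 − cos(β − φ)]
    = (4·25.0/20.8) · sin72.5°·cos27.2° / [1 − cos45.3°]
    = 4.808 · 0.8483 / 0.2966 = 13.75 m
FS = H_c / H = 13.75 / 11.4 = 1.206

FS = 1.21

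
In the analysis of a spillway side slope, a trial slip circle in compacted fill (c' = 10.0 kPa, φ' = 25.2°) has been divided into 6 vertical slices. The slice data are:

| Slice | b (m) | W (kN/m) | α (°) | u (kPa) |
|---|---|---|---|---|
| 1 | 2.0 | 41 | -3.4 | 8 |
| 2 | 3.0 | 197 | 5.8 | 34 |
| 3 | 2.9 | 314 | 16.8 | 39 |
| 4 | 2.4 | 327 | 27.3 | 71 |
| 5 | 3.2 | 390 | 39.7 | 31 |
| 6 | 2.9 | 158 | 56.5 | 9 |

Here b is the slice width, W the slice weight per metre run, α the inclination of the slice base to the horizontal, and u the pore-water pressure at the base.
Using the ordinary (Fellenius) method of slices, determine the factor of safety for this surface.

Ordinary method of slices: FS = Σ[c'·Δl_i + (W_i cosα_i − u_i·Δl_i)·tanφ'] / Σ W_i sinα_i, with Δl_i = b_i / cosα_i.
Slice 1: Δl = 2.0/cos(-3.4°) = 2.004 m; N'_1 = 41·cos(-3.4°) − 8·2.004 = 24.9; c'Δl = 20.04; W sinα = -2.4
Slice 2: Δl = 3.0/cos5.8° = 3.015 m; N'_2 = 197·cos5.8° − 34·3.015 = 93.5; c'Δl = 30.15; W sinα = 19.9
Slice 3: Δl = 2.9/cos16.8° = 3.029 m; N'_3 = 314·cos16.8° − 39·3.029 = 182.5; c'Δl = 30.29; W sinα = 90.8
Slice 4: Δl = 2.4/cos27.3° = 2.701 m; N'_4 = 327·cos27.3° − 71·2.701 = 98.8; c'Δl = 27.01; W sinα = 150.0
Slice 5: Δl = 3.2/cos39.7° = 4.159 m; N'_5 = 390·cos39.7° − 31·4.159 = 171.1; c'Δl = 41.59; W sinα = 249.1
Slice 6: Δl = 2.9/cos56.5° = 5.254 m; N'_6 = 158·cos56.5° − 9·5.254 = 39.9; c'Δl = 52.54; W sinα = 131.8
Σc'Δl = 201.6 kN/m; ΣN' = 610.7 kN/m; ΣW sinα = 639.1 kN/m
Resisting = 201.6 + 610.7·tan25.2° = 201.6 + 287.4 = 489.0 kN/m
FS = 489.0 / 639.1 = 0.765

FS = 0.77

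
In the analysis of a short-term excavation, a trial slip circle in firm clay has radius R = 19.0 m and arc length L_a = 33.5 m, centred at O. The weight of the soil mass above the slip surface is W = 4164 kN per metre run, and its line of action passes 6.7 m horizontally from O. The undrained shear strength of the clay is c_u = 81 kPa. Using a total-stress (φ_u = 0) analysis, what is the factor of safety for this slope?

Taking moments about the centre O, the resisting moment is provided by the undrained shear strength acting along the arc:
M_R = c_u·L_a·R = 81·33.50·19.0 = 51556.5 kN·m/m
M_D = W·d = 4164·6.7 = 27898.8 kN·m/m
FS = M_R / M_D = 51556.5 / 27898.8 = 1.848

FS = 1.85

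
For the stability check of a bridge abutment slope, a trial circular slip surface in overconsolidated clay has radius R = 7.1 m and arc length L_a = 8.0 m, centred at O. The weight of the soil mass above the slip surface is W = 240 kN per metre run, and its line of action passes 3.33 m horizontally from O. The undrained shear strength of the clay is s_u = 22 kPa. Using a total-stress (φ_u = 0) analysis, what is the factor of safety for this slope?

FS = 1.56

Taking moments about the centre O, the resisting moment is provided by the undrained shear strength acting along the arc:
M_R = s_u·L_a·R = 22·8.00·7.1 = 1249.6 kN·m/m
M_D = W·d = 240·3.33 = 799.2 kN·m/m
FS = M_R / M_D = 1249.6 / 799.2 = 1.564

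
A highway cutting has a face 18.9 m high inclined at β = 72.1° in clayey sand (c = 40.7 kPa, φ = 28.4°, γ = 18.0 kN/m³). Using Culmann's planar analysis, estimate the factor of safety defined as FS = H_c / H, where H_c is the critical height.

FS = 1.45

H_c = (4c/γ) · sinβ cosφ / [1 − cos(β − φ)]
    = (4·40.7/18.0) · sin72.1°·cos28.4° / [1 − cos43.7°]
    = 9.044 · 0.8371 / 0.2770 = 27.33 m
FS = H_c / H = 27.33 / 18.9 = 1.446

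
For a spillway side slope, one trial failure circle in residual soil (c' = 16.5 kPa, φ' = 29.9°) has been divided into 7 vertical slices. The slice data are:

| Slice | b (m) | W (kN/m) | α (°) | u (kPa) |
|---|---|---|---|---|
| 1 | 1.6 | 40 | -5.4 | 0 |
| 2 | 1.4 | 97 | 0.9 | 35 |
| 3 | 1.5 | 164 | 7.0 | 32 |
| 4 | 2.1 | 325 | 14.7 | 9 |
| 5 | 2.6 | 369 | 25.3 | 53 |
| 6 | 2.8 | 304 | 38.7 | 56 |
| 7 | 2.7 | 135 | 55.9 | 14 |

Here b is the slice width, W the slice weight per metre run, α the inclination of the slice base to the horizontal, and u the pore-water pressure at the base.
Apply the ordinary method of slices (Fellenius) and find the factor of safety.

FS = 1.27

Ordinary method of slices: FS = Σ[c'·Δl_i + (W_i cosα_i − u_i·Δl_i)·tanφ'] / Σ W_i sinα_i, with Δl_i = b_i / cosα_i.
Slice 1: Δl = 1.6/cos(-5.4°) = 1.607 m; N'_1 = 40·cos(-5.4°) − 0·1.607 = 39.8; c'Δl = 26.52; W sinα = -3.8
Slice 2: Δl = 1.4/cos0.9° = 1.400 m; N'_2 = 97·cos0.9° − 35·1.400 = 48.0; c'Δl = 23.10; W sinα = 1.5
Slice 3: Δl = 1.5/cos7.0° = 1.511 m; N'_3 = 164·cos7.0° − 32·1.511 = 114.4; c'Δl = 24.94; W sinα = 20.0
Slice 4: Δl = 2.1/cos14.7° = 2.171 m; N'_4 = 325·cos14.7° − 9·2.171 = 294.8; c'Δl = 35.82; W sinα = 82.5
Slice 5: Δl = 2.6/cos25.3° = 2.876 m; N'_5 = 369·cos25.3° − 53·2.876 = 181.2; c'Δl = 47.45; W sinα = 157.7
Slice 6: Δl = 2.8/cos38.7° = 3.588 m; N'_6 = 304·cos38.7° − 56·3.588 = 36.3; c'Δl = 59.20; W sinα = 190.1
Slice 7: Δl = 2.7/cos55.9° = 4.816 m; N'_7 = 135·cos55.9° − 14·4.816 = 8.3; c'Δl = 79.46; W sinα = 111.8
Σc'Δl = 296.5 kN/m; ΣN' = 722.8 kN/m; ΣW sinα = 559.8 kN/m
Resisting = 296.5 + 722.8·tan29.9° = 296.5 + 415.6 = 712.1 kN/m
FS = 712.1 / 559.8 = 1.272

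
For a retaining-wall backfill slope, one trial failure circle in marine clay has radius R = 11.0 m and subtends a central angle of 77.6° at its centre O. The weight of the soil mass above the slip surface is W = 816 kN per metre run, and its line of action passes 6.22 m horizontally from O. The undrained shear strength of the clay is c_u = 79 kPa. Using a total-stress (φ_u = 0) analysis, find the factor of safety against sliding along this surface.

Taking moments about the centre O, the resisting moment is provided by the undrained shear strength acting along the arc:
Arc length L_a = R·θ = 11.0·(77.6°·π/180) = 11.0·1.3544 = 14.90 m
M_R = c_u·L_a·R = 79·14.90·11.0 = 12946.5 kN·m/m
M_D = W·d = 816·6.22 = 5075.5 kN·m/m
FS = M_R / M_D = 12946.5 / 5075.5 = 2.551

FS = 2.55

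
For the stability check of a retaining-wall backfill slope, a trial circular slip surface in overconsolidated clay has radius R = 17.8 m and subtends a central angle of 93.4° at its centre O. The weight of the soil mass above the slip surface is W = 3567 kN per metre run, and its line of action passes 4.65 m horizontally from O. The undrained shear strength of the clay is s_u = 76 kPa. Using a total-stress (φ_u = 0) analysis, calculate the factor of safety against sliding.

FS = 2.37

Taking moments about the centre O, the resisting moment is provided by the undrained shear strength acting along the arc:
Arc length L_a = R·θ = 17.8·(93.4°·π/180) = 17.8·1.6301 = 29.02 m
M_R = s_u·L_a·R = 76·29.02·17.8 = 39253.5 kN·m/m
M_D = W·d = 3567·4.65 = 16586.6 kN·m/m
FS = M_R / M_D = 39253.5 / 16586.6 = 2.367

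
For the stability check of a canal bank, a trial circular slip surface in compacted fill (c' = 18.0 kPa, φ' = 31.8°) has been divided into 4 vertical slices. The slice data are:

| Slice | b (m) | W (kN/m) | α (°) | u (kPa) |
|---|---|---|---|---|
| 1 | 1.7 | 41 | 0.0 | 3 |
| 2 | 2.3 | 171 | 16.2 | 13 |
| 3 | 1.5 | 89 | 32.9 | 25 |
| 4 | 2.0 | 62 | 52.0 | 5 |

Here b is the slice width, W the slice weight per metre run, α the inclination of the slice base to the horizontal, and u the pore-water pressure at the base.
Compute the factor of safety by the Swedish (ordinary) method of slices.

FS = 2.08

Ordinary method of slices: FS = Σ[c'·Δl_i + (W_i cosα_i − u_i·Δl_i)·tanφ'] / Σ W_i sinα_i, with Δl_i = b_i / cosα_i.
Slice 1: Δl = 1.7/cos0.0° = 1.700 m; N'_1 = 41·cos0.0° − 3·1.700 = 35.9; c'Δl = 30.60; W sinα = 0.0
Slice 2: Δl = 2.3/cos16.2° = 2.395 m; N'_2 = 171·cos16.2° − 13·2.395 = 133.1; c'Δl = 43.11; W sinα = 47.7
Slice 3: Δl = 1.5/cos32.9° = 1.787 m; N'_3 = 89·cos32.9° − 25·1.787 = 30.1; c'Δl = 32.16; W sinα = 48.3
Slice 4: Δl = 2.0/cos52.0° = 3.249 m; N'_4 = 62·cos52.0° − 5·3.249 = 21.9; c'Δl = 58.47; W sinα = 48.9
Σc'Δl = 164.3 kN/m; ΣN' = 221.0 kN/m; ΣW sinα = 144.9 kN/m
Resisting = 164.3 + 221.0·tan31.8° = 164.3 + 137.0 = 301.3 kN/m
FS = 301.3 / 144.9 = 2.080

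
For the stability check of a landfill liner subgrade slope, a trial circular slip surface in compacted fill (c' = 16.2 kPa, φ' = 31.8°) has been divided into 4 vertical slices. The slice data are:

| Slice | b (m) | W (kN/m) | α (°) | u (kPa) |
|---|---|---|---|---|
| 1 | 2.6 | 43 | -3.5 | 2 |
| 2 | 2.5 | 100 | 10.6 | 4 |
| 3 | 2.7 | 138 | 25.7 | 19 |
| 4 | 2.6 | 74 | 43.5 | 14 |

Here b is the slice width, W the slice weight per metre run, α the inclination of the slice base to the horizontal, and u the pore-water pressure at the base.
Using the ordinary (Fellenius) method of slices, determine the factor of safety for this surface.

Ordinary method of slices: FS = Σ[c'·Δl_i + (W_i cosα_i − u_i·Δl_i)·tanφ'] / Σ W_i sinα_i, with Δl_i = b_i / cosα_i.
Slice 1: Δl = 2.6/cos(-3.5°) = 2.605 m; N'_1 = 43·cos(-3.5°) − 2·2.605 = 37.7; c'Δl = 42.20; W sinα = -2.6
Slice 2: Δl = 2.5/cos10.6° = 2.543 m; N'_2 = 100·cos10.6° − 4·2.543 = 88.1; c'Δl = 41.20; W sinα = 18.4
Slice 3: Δl = 2.7/cos25.7° = 2.996 m; N'_3 = 138·cos25.7° − 19·2.996 = 67.4; c'Δl = 48.54; W sinα = 59.8
Slice 4: Δl = 2.6/cos43.5° = 3.584 m; N'_4 = 74·cos43.5° − 14·3.584 = 3.5; c'Δl = 58.07; W sinα = 50.9
Σc'Δl = 190.0 kN/m; ΣN' = 196.7 kN/m; ΣW sinα = 126.6 kN/m
Resisting = 190.0 + 196.7·tan31.8° = 190.0 + 122.0 = 312.0 kN/m
FS = 312.0 / 126.6 = 2.465

FS = 2.47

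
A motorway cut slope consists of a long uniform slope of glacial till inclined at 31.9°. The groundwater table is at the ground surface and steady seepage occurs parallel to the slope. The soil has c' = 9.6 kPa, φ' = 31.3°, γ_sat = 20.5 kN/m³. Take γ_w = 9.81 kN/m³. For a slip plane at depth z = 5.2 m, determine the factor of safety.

With seepage parallel to the slope and the water table at the surface, the effective normal stress on the slip plane uses the buoyant unit weight γ' = γ_sat − γ_w while the driving shear stress uses γ_sat:
FS = [c' + γ' z cos²β tanφ'] / [γ_sat z sinβ cosβ]
γ' = 20.5 − 9.81 = 10.69 kN/m³
Numerator = 9.6 + 10.69·5.2·cos²31.9°·tan31.3° = 9.6 + 10.69·5.2·0.7208·0.6080 = 33.960 kPa
Denominator = 20.5·5.2·sin31.9°·cos31.9° = 20.5·5.2·0.5284·0.8490 = 47.824 kPa
FS = 33.960 / 47.824 = 0.710

FS = 0.71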